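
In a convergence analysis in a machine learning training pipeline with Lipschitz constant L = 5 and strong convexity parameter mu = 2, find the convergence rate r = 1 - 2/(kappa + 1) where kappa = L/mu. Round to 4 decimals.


Step 1: Compute the condition number.
kappa = L/mu = 5/2 = 2.5
Step 2: Compute the convergence rate.
r = 1 - 2/(kappa + 1) = 1 - 2*mu/(L + mu) = (L - mu)/(L + mu) = 3/7 = 0.4286


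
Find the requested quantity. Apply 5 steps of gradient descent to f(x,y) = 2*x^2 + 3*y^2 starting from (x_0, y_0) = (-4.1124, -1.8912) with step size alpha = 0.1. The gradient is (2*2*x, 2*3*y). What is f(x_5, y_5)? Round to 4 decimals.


Gradient descent on f(x,y) = 2*x^2 + 3*y^2.
Starting point: (-4.1124, -1.8912), alpha = 0.1
Step 1: grad_x = 2*2*-4.1124 = -16.4496, grad_y = 2*3*-1.8912 = -11.3472
  x_1 = -4.1124 - 0.1*-16.4496 = -2.4674
  y_1 = -1.8912 - 0.1*-11.3472 = -0.7565
Step 2: grad_x = 2*2*-2.4674 = -9.8698, grad_y = 2*3*-0.7565 = -4.5389
  x_2 = -2.4674 - 0.1*-9.8698 = -1.4805
  y_2 = -0.7565 - 0.1*-4.5389 = -0.3026
Step 3: grad_x = 2*2*-1.4805 = -5.9219, grad_y = 2*3*-0.3026 = -1.8156
  x_3 = -1.4805 - 0.1*-5.9219 = -0.8883
  y_3 = -0.3026 - 0.1*-1.8156 = -0.121
Step 4: grad_x = 2*2*-0.8883 = -3.5531, grad_y = 2*3*-0.121 = -0.7262
  x_4 = -0.8883 - 0.1*-3.5531 = -0.533
  y_4 = -0.121 - 0.1*-0.7262 = -0.0484
Step 5: grad_x = 2*2*-0.533 = -2.1319, grad_y = 2*3*-0.0484 = -0.2905
  x_5 = -0.533 - 0.1*-2.1319 = -0.3198
  y_5 = -0.0484 - 0.1*-0.2905 = -0.0194
f(-0.3198, -0.0194) = 2*(-0.3198)^2 + 3*(-0.0194)^2 = 0.2056


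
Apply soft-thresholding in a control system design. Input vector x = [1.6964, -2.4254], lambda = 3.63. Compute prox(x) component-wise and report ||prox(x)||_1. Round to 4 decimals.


Soft-thresholding with lambda = 3.63:
prox(1.6964) = sign(1.6964)*max(|1.6964| - 3.63, 0) = 0.0
prox(-2.4254) = sign(-2.4254)*max(|-2.4254| - 3.63, 0) = 0.0
prox(x) = [0.0, 0.0]
||prox(x)||_1 = 0.0 + 0.0 = 0.0


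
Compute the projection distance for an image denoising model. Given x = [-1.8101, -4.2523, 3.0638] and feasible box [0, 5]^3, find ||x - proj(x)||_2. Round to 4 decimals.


Project each component onto [0, 5].
clip(-1.8101) = 0.0, clip(-4.2523) = 0.0, clip(3.0638) = 3.0638
Projection = [0.0, 0.0, 3.0638]
Squared diffs: [3.2765, 18.0821, 0.0]
Distance = sqrt(21.3586) = 4.6215


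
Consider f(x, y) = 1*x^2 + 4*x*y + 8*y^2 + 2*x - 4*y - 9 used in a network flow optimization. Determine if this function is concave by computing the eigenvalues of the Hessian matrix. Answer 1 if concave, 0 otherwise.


The Hessian of f(x,y) = 1*x^2 + 4*x*y + 8*y^2 + 2*x - 4*y - 9 is:
H = [[2, 4], [4, 16]]
Trace = 2 + 16 = 18
Determinant = 2*16 - (4)^2 = 16
Discriminant = (18)^2 - 4*16 = 260.0
Eigenvalues: lambda_1 = 0.9377, lambda_2 = 17.0623
The function is not concave.

0


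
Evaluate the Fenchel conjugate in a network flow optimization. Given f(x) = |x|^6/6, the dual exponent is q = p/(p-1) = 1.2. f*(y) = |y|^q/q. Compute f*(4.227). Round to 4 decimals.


The conjugate exponent q satisfies 1/p + 1/q = 1.
p = 6, so q = 6/(6 - 1) = 1.2
|y|^q = 4.227^1.2 = 5.6395
f*(4.227) = 5.6395 / 1.2 = 4.6996


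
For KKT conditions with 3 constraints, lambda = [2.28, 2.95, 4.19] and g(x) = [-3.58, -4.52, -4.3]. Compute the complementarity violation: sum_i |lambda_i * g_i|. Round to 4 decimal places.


KKT complementary slackness check:
lambda_1 * g_1 = 2.28 * -3.58 = -8.1624
lambda_2 * g_2 = 2.95 * -4.52 = -13.334
lambda_3 * g_3 = 4.19 * -4.3 = -18.017
Total violation = 8.1624 + 13.334 + 18.017 = 39.5134


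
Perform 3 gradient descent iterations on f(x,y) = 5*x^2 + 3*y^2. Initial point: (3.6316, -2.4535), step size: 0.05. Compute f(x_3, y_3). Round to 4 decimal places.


Gradient descent on f(x,y) = 5*x^2 + 3*y^2.
Starting point: (3.6316, -2.4535), alpha = 0.05
Step 1: grad_x = 2*5*3.6316 = 36.316, grad_y = 2*3*-2.4535 = -14.721
  x_1 = 3.6316 - 0.05*36.316 = 1.8158
  y_1 = -2.4535 - 0.05*-14.721 = -1.7175
Step 2: grad_x = 2*5*1.8158 = 18.158, grad_y = 2*3*-1.7175 = -10.3047
  x_2 = 1.8158 - 0.05*18.158 = 0.9079
  y_2 = -1.7175 - 0.05*-10.3047 = -1.2022
Step 3: grad_x = 2*5*0.9079 = 9.079, grad_y = 2*3*-1.2022 = -7.2133
  x_3 = 0.9079 - 0.05*9.079 = 0.454
  y_3 = -1.2022 - 0.05*-7.2133 = -0.8416
f(0.454, -0.8416) = 5*0.454^2 + 3*(-0.8416)^2 = 3.155


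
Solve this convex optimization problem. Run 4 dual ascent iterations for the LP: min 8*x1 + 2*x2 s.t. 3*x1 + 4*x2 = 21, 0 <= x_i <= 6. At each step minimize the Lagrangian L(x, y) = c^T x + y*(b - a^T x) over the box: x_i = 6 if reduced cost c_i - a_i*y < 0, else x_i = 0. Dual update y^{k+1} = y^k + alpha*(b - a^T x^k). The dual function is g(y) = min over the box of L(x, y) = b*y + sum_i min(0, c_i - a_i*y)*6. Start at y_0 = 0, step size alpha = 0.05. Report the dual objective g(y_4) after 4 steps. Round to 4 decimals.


Dual ascent for LP: min 8*x1 + 2*x2, 3*x1 + 4*x2 = 21, 0 <= x_i <= 6
Step 1: y^k = 0.0, reduced costs: (8.0, 2.0)
  x^k = (0.0, 0.0), subgradient = b - a^T x = 21.0
  y^{k+1} = 0.0 + 0.05*21.0 = 1.05
Step 2: y^k = 1.05, reduced costs: (4.85, -2.2)
  x^k = (0.0, 6.0), subgradient = b - a^T x = -3.0
  y^{k+1} = 1.05 + 0.05*-3.0 = 0.9
Step 3: y^k = 0.9, reduced costs: (5.3, -1.6)
  x^k = (0.0, 6.0), subgradient = b - a^T x = -3.0
  y^{k+1} = 0.9 + 0.05*-3.0 = 0.75
Step 4: y^k = 0.75, reduced costs: (5.75, -1.0)
  x^k = (0.0, 6.0), subgradient = b - a^T x = -3.0
  y^{k+1} = 0.75 + 0.05*-3.0 = 0.6
Dual objective at y_4 = 0.6: reduced costs (6.2, -0.4), box minimizer x = (0.0, 6.0)
g(y_4) = b*y + (c1 - a1*y)*x1 + (c2 - a2*y)*x2 = 21*0.6 + 6.2*0.0 + (-0.4)*6.0 = 12.6 + 0.0 - 2.4 = 10.2


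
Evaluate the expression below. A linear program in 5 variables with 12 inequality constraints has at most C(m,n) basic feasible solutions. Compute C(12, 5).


Each vertex corresponds to some choice of n active constraints out of m, so the number of vertices is at most C(m, n) = m! / (n!(m-n)!).
m = 12, n = 5
Numerator: 12 * 11 * 10 * 9 * 8
Denominator: 5! = 120
C(12, 5) = 792


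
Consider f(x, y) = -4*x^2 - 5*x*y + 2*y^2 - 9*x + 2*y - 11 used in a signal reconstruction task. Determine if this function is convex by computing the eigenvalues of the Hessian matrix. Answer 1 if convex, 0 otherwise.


The Hessian of f(x,y) = -4*x^2 - 5*x*y + 2*y^2 - 9*x + 2*y - 11 is:
H = [[-8, -5], [-5, 4]]
Trace = -8 + 4 = -4
Determinant = -8*4 - (-5)^2 = -57
Discriminant = (-4)^2 - 4*-57 = 244.0
Eigenvalues: lambda_1 = -9.8102, lambda_2 = 5.8102
The function is not convex.

0


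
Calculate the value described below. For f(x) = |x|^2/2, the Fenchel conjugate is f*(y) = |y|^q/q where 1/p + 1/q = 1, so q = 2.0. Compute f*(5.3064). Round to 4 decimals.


The conjugate exponent q satisfies 1/p + 1/q = 1.
p = 2, so q = 2/(2 - 1) = 2.0
|y|^q = 5.3064^2.0 = 28.1579
f*(5.3064) = 28.1579 / 2.0 = 14.0789


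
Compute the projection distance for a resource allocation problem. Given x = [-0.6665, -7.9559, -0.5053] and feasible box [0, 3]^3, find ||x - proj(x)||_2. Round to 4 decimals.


Project each component onto [0, 3].
clip(-0.6665) = 0.0, clip(-7.9559) = 0.0, clip(-0.5053) = 0.0
Projection = [0.0, 0.0, 0.0]
Squared diffs: [0.4442, 63.2963, 0.2553]
Distance = sqrt(63.9958) = 7.9997


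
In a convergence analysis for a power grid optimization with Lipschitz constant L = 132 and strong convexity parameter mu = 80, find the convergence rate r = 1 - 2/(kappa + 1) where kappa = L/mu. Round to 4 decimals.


Step 1: Compute the condition number.
kappa = L/mu = 132/80 = 1.65
Step 2: Compute the convergence rate.
r = 1 - 2/(kappa + 1) = 1 - 2*mu/(L + mu) = (L - mu)/(L + mu) = 52/212 = 0.2453


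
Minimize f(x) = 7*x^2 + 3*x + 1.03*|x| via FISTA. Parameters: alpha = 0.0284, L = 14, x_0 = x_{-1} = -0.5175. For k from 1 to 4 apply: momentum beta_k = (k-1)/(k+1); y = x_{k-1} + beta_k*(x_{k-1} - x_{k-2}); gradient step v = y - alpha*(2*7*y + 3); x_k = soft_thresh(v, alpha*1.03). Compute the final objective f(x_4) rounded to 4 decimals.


FISTA on f(x) = 7*x^2 + 3*x + 1.03*|x|
L = 14, alpha = 0.0284
Iteration 1: beta = 0.0, y = -0.5175 + 0.0*(-0.5175 + 0.5175) = -0.5175
  grad(y) = -4.245, v = y - alpha*grad = -0.3969
  prox(v) = soft_thresh(-0.3969, 0.0293) = -0.3677
Iteration 2: beta = 0.3333, y = -0.3677 + 0.3333*(-0.3677 + 0.5175) = -0.3178
  grad(y) = -1.4485, v = y - alpha*grad = -0.2766
  prox(v) = soft_thresh(-0.2766, 0.0293) = -0.2474
Iteration 3: beta = 0.5, y = -0.2474 + 0.5*(-0.2474 + 0.3677) = -0.1872
  grad(y) = 0.3792, v = y - alpha*grad = -0.198
  prox(v) = soft_thresh(-0.198, 0.0293) = -0.1687
Iteration 4: beta = 0.6, y = -0.1687 + 0.6*(-0.1687 + 0.2474) = -0.1215
  grad(y) = 1.2986, v = y - alpha*grad = -0.1584
  prox(v) = soft_thresh(-0.1584, 0.0293) = -0.1292
f(x_4) = 7*(-0.1292)^2 + 3*(-0.1292) + 1.03*|-0.1292| = -0.1377


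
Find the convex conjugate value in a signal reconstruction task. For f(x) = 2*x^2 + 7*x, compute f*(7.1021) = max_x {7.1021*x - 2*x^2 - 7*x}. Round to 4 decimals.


f*(y) = sup_x {y*x - a*x^2 - b*x} = sup_x {(y-b)*x - a*x^2}
FOC: (y - b) - 2a*x = 0 => x* = (y - b)/(2a)
x* = (7.1021 - 7)/(2*2) = 0.0255
f*(7.1021) = (y-b)^2/(4a) = (7.1021 - 7)^2/(4*2)
= 0.0104/8 = 0.0013


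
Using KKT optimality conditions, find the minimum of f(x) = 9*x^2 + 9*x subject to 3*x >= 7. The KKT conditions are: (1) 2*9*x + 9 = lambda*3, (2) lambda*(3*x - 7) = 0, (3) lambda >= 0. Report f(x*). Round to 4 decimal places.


Step 1: Try lambda = 0 (constraint inactive).
x_unc = -9/(2*9) = -0.5
Check: 3*-0.5 = -1.5 < 7 -- violated!
Step 2: Constraint must be active: 3*x = 7
x* = 7/3 = 2.3333 (rounded; the exact value 7/3 is used below)
lambda = (2*9*(7/3) + 9)/3 = 17.0
Step 3: Compute optimal value.
f(x*) = 9*(7/3)^2 + 9*(7/3) = 70.0


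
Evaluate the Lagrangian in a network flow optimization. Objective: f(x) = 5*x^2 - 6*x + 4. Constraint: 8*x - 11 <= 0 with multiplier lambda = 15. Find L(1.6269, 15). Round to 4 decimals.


Step 1: Evaluate f(x).
f(1.6269) = 5*1.6269^2 - 6*1.6269 + 4 = 7.4726
Step 2: Evaluate g(x).
g(1.6269) = 8*1.6269 - 11 = 2.0152
Step 3: Compute Lagrangian.
L = 7.4726 + 15*2.0152 = 37.7006


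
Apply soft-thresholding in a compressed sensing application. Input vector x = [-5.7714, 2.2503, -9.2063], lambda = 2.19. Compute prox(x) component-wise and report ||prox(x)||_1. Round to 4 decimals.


Soft-thresholding with lambda = 2.19:
prox(-5.7714) = sign(-5.7714)*max(|-5.7714| - 2.19, 0) = -3.5814
prox(2.2503) = sign(2.2503)*max(|2.2503| - 2.19, 0) = 0.0603
prox(-9.2063) = sign(-9.2063)*max(|-9.2063| - 2.19, 0) = -7.0163
prox(x) = [-3.5814, 0.0603, -7.0163]
||prox(x)||_1 = 3.5814 + 0.0603 + 7.0163 = 10.658


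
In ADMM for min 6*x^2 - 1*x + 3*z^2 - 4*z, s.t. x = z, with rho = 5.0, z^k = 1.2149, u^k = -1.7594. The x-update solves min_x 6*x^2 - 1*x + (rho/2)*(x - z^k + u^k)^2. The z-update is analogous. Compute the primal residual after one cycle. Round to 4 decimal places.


ADMM iteration with rho = 5.0, z^k = 1.2149, u^k = -1.7594
Step 1: x-update.
Minimize 6*x^2 - 1*x + (5.0/2)*(x - 1.2149 - 1.7594)^2
FOC: (2*6 + 5.0)*x = 1 + 5.0*(1.2149 + 1.7594)
x^{k+1} = 0.9336
Step 2: z-update.
Minimize 3*z^2 - 4*z + (5.0/2)*(0.9336 - z - 1.7594)^2
FOC: (2*3 + 5.0)*z = 4 + 5.0*(0.9336 - 1.7594)
z^{k+1} = -0.0117
Step 3: u-update.
u^{k+1} = -1.7594 + 0.9336 + 0.0117 = -0.8141
Step 4: Primal residual = |0.9336 + 0.0117| = 0.9453


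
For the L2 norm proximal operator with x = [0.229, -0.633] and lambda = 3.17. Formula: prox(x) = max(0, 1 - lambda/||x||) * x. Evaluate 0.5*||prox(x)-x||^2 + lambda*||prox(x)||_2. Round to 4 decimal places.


Step 1: Compute ||x||.
||x|| = 0.6731
Step 2: Compute scaling factor.
scale = max(0, 1 - 3.17/0.6731) = 0.0
Step 3: prox(x) = [0.0, -0.0]
||prox(x)|| = 0.0
Step 4: Proximal objective.
0.5*||prox-x||^2 = 0.2266
lambda*||prox|| = 0.0
Total = 0.2266


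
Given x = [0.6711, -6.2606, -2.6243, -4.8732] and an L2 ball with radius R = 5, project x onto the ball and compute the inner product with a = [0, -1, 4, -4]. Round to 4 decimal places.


Step 1: Compute ||x|| (intermediates to 6 decimals).
||x|| = sqrt(0.6711^2 + (-6.2606)^2 + (-2.6243)^2 + (-4.8732)^2) = 8.383348
Step 2: Project.
Since ||x|| > R, scale = R/||x|| = 5/8.383348 = 0.59642, proj(x) = scale * x
proj(x) = [0.400257, -3.733947, -1.565185, -2.906474]
Step 3: Dot product.
a^T * proj(x) = 0*0.400257 - 1*(-3.733947) + 4*(-1.565185) - 4*(-2.906474) = 9.0991


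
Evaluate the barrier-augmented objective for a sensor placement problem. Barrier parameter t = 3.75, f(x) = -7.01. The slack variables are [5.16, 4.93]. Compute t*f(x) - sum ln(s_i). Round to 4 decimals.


Step 1: Compute log-barrier.
ln values: [1.6409, 1.5953]
phi = -(1.6409 + 1.5953) = -3.2363
Step 2: Compute augmented objective.
t*f(x) = 3.75*-7.01 = -26.2875
Total = -26.2875 - 3.2363 = -29.5238


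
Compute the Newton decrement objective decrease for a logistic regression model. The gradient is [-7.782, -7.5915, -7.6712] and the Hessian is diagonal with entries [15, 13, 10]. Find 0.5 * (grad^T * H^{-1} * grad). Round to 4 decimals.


Step 1: H is diagonal, so H^(-1) * g = [-0.5188, -0.584, -0.7671].
Step 2: g^T H^(-1) g = sum_i g_i^2 / H_ii
  = (-7.782)^2/15 + (-7.5915)^2/13 + (-7.6712)^2/10
  = 4.0373 + 4.4331 + 5.8847 = 14.3552
Step 3: Objective decrease = 0.5 * g^T H^(-1) g = 7.1776


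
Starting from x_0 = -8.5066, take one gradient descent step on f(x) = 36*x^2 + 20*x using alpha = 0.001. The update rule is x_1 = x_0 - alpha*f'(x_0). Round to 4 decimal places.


We compute the gradient at x_0 and apply the update.
f'(x) = 72*x + 20
f'(-8.5066) = 72*-8.5066 + 20 = -592.4752
x_1 = -8.5066 - 0.001*-592.4752 = -7.9141


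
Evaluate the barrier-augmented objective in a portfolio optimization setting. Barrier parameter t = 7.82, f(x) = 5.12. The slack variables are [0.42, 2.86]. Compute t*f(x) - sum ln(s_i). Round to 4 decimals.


Step 1: Compute log-barrier.
ln values: [-0.8675, 1.0508]
phi = -(-0.8675 + 1.0508) = -0.1833
Step 2: Compute augmented objective.
t*f(x) = 7.82*5.12 = 40.0384
Total = 40.0384 - 0.1833 = 39.8551


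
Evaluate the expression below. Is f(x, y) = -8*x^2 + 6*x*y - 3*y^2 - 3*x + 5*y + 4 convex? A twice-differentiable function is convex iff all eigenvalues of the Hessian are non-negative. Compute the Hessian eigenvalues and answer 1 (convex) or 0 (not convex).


The Hessian of f(x,y) = -8*x^2 + 6*x*y - 3*y^2 - 3*x + 5*y + 4 is:
H = [[-16, 6], [6, -6]]
Trace = -16 - 6 = -22
Determinant = -16*-6 - (6)^2 = 60
Discriminant = (-22)^2 - 4*60 = 244.0
Eigenvalues: lambda_1 = -18.8102, lambda_2 = -3.1898
The function is not convex.

0


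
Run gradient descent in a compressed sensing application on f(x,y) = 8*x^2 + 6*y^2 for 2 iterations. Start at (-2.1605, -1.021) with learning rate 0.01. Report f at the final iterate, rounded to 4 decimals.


Gradient descent on f(x,y) = 8*x^2 + 6*y^2.
Starting point: (-2.1605, -1.021), alpha = 0.01
Step 1: grad_x = 2*8*-2.1605 = -34.568, grad_y = 2*6*-1.021 = -12.252
  x_1 = -2.1605 - 0.01*-34.568 = -1.8148
  y_1 = -1.021 - 0.01*-12.252 = -0.8985
Step 2: grad_x = 2*8*-1.8148 = -29.0371, grad_y = 2*6*-0.8985 = -10.7818
  x_2 = -1.8148 - 0.01*-29.0371 = -1.5244
  y_2 = -0.8985 - 0.01*-10.7818 = -0.7907
f(-1.5244, -0.7907) = 8*(-1.5244)^2 + 6*(-0.7907)^2 = 22.3424


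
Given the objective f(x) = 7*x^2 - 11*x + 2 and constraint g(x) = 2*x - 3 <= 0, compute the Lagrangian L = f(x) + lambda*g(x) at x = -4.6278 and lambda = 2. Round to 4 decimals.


Step 1: Evaluate f(x).
f(-4.6278) = 7*(-4.6278)^2 - 11*(-4.6278) + 2 = 202.8215
Step 2: Evaluate g(x).
g(-4.6278) = 2*-4.6278 - 3 = -12.2556
Step 3: Compute Lagrangian.
L = 202.8215 + 2*-12.2556 = 178.3103


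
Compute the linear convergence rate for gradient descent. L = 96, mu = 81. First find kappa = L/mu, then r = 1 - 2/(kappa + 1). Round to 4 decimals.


Step 1: Compute the condition number.
kappa = L/mu = 96/81 = 1.1852
Step 2: Compute the convergence rate.
r = 1 - 2/(kappa + 1) = 1 - 2*mu/(L + mu) = (L - mu)/(L + mu) = 15/177 = 0.0847


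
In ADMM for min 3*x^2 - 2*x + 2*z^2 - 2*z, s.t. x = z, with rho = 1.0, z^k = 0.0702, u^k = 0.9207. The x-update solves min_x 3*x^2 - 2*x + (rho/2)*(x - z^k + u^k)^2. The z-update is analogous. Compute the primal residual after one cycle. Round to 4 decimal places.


ADMM iteration with rho = 1.0, z^k = 0.0702, u^k = 0.9207
Step 1: x-update.
Minimize 3*x^2 - 2*x + (1.0/2)*(x - 0.0702 + 0.9207)^2
FOC: (2*3 + 1.0)*x = 2 + 1.0*(0.0702 - 0.9207)
x^{k+1} = 0.1642
Step 2: z-update.
Minimize 2*z^2 - 2*z + (1.0/2)*(0.1642 - z + 0.9207)^2
FOC: (2*2 + 1.0)*z = 2 + 1.0*(0.1642 + 0.9207)
z^{k+1} = 0.617
Step 3: u-update.
u^{k+1} = 0.9207 + 0.1642 - 0.617 = 0.4679
Step 4: Primal residual = |0.1642 - 0.617| = 0.4528


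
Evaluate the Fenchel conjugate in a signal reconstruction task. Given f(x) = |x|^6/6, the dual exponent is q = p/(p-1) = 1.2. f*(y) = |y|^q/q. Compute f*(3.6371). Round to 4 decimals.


The conjugate exponent q satisfies 1/p + 1/q = 1.
p = 6, so q = 6/(6 - 1) = 1.2
|y|^q = 3.6371^1.2 = 4.7088
f*(3.6371) = 4.7088 / 1.2 = 3.924


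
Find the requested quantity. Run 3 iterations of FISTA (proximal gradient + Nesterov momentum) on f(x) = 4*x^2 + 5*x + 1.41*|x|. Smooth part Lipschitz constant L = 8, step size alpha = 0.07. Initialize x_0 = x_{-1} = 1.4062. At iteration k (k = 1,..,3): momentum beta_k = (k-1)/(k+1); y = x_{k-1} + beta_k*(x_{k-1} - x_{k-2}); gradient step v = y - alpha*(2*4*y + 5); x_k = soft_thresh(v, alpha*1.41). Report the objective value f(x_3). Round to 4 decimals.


FISTA on f(x) = 4*x^2 + 5*x + 1.41*|x|
L = 8, alpha = 0.07
Iteration 1: beta = 0.0, y = 1.4062 + 0.0*(1.4062 - 1.4062) = 1.4062
  grad(y) = 16.2496, v = y - alpha*grad = 0.2687
  prox(v) = soft_thresh(0.2687, 0.0987) = 0.17
Iteration 2: beta = 0.3333, y = 0.17 + 0.3333*(0.17 - 1.4062) = -0.242
  grad(y) = 3.0638, v = y - alpha*grad = -0.4565
  prox(v) = soft_thresh(-0.4565, 0.0987) = -0.3578
Iteration 3: beta = 0.5, y = -0.3578 + 0.5*(-0.3578 - 0.17) = -0.6217
  grad(y) = 0.0264, v = y - alpha*grad = -0.6235
  prox(v) = soft_thresh(-0.6235, 0.0987) = -0.5248
f(x_3) = 4*(-0.5248)^2 + 5*(-0.5248) + 1.41*|-0.5248| = -0.7823


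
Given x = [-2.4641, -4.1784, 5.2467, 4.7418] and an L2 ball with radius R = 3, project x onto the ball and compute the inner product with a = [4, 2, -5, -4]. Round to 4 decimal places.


Step 1: Compute ||x|| (intermediates to 6 decimals).
||x|| = sqrt((-2.4641)^2 + (-4.1784)^2 + 5.2467^2 + 4.7418^2) = 8.575742
Step 2: Project.
Since ||x|| > R, scale = R/||x|| = 3/8.575742 = 0.349824, proj(x) = scale * x
proj(x) = [-0.862001, -1.461705, 1.835422, 1.658795]
Step 3: Dot product.
a^T * proj(x) = 4*(-0.862001) + 2*(-1.461705) - 5*1.835422 - 4*1.658795 = -22.1837


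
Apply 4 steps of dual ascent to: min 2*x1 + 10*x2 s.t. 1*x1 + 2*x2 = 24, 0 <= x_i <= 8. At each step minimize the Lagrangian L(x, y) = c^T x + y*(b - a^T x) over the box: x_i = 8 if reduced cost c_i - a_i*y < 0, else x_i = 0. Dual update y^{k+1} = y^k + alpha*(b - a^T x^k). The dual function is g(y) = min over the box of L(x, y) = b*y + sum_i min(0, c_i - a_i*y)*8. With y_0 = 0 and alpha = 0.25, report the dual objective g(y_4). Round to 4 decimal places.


Dual ascent for LP: min 2*x1 + 10*x2, 1*x1 + 2*x2 = 24, 0 <= x_i <= 8
Step 1: y^k = 0.0, reduced costs: (2.0, 10.0)
  x^k = (0.0, 0.0), subgradient = b - a^T x = 24.0
  y^{k+1} = 0.0 + 0.25*24.0 = 6.0
Step 2: y^k = 6.0, reduced costs: (-4.0, -2.0)
  x^k = (8.0, 8.0), subgradient = b - a^T x = 0.0
  y^{k+1} = 6.0 + 0.25*0.0 = 6.0
Step 3: y^k = 6.0, reduced costs: (-4.0, -2.0)
  x^k = (8.0, 8.0), subgradient = b - a^T x = 0.0
  y^{k+1} = 6.0 + 0.25*0.0 = 6.0
Step 4: y^k = 6.0, reduced costs: (-4.0, -2.0)
  x^k = (8.0, 8.0), subgradient = b - a^T x = 0.0
  y^{k+1} = 6.0 + 0.25*0.0 = 6.0
Dual objective at y_4 = 6.0: reduced costs (-4.0, -2.0), box minimizer x = (8.0, 8.0)
g(y_4) = b*y + (c1 - a1*y)*x1 + (c2 - a2*y)*x2 = 24*6.0 + (-4.0)*8.0 + (-2.0)*8.0 = 144.0 - 32.0 - 16.0 = 96.0


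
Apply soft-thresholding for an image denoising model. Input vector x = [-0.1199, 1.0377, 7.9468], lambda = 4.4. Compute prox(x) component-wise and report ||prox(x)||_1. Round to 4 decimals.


Soft-thresholding with lambda = 4.4:
prox(-0.1199) = sign(-0.1199)*max(|-0.1199| - 4.4, 0) = 0.0
prox(1.0377) = sign(1.0377)*max(|1.0377| - 4.4, 0) = 0.0
prox(7.9468) = sign(7.9468)*max(|7.9468| - 4.4, 0) = 3.5468
prox(x) = [0.0, 0.0, 3.5468]
||prox(x)||_1 = 0.0 + 0.0 + 3.5468 = 3.5468


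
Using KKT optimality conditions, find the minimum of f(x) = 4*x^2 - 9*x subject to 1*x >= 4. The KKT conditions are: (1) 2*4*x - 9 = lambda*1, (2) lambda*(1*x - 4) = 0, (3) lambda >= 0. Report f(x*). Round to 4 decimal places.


Step 1: Try lambda = 0 (constraint inactive).
x_unc = 9/(2*4) = 1.125
Check: 1*1.125 = 1.125 < 4 -- violated!
Step 2: Constraint must be active: 1*x = 4
x* = 4/1 = 4.0
lambda = (2*4*4.0 - 9)/1 = 23.0
Step 3: Compute optimal value.
f(x*) = 4*4.0^2 - 9*4.0 = 28.0


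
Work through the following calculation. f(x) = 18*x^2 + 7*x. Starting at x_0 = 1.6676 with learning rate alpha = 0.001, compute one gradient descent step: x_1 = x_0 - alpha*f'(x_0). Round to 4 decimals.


We compute the gradient at x_0 and apply the update.
f'(x) = 36*x + 7
f'(1.6676) = 36*1.6676 + 7 = 67.0336
x_1 = 1.6676 - 0.001*67.0336 = 1.6006


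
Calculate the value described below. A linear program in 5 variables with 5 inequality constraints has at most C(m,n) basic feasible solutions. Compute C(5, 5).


Each vertex corresponds to some choice of n active constraints out of m, so the number of vertices is at most C(m, n) = m! / (n!(m-n)!).
m = 5, n = 5
Numerator: 5 * 4 * 3 * 2 * 1
Denominator: 5! = 120
C(5, 5) = 1


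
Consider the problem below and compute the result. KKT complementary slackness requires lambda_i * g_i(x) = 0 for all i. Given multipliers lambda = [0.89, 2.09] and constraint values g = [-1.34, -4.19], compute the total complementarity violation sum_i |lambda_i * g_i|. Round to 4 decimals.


KKT complementary slackness check:
lambda_1 * g_1 = 0.89 * -1.34 = -1.1926
lambda_2 * g_2 = 2.09 * -4.19 = -8.7571
Total violation = 1.1926 + 8.7571 = 9.9497


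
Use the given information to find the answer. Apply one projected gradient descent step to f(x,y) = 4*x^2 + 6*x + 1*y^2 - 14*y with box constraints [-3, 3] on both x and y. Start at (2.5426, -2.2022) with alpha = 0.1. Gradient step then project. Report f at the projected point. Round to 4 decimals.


Step 1: Compute gradient at (2.5426, -2.2022).
grad_x = 2*4*2.5426 + 6 = 26.3408
grad_y = 2*1*-2.2022 - 14 = -18.4044
Step 2: Gradient step.
x_raw = 2.5426 - 0.1*26.3408 = -0.0915
y_raw = -2.2022 - 0.1*-18.4044 = -0.3618
Step 3: Project onto [-3, 3].
x_proj = clip(-0.0915) = -0.0915
y_proj = clip(-0.3618) = -0.3618
Step 4: Evaluate f.
f(-0.0915, -0.3618) = 4.6801


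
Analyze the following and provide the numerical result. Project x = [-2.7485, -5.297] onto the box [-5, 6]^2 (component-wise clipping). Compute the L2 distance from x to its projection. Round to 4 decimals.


Project each component onto [-5, 6].
clip(-2.7485) = -2.7485, clip(-5.297) = -5.0
Projection = [-2.7485, -5.0]
Squared diffs: [0.0, 0.0882]
Distance = sqrt(0.0882) = 0.297


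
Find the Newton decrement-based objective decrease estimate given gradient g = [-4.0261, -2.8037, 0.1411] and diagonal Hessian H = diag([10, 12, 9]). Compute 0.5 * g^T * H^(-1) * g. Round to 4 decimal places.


Step 1: H is diagonal, so H^(-1) * g = [-0.4026, -0.2336, 0.0157].
Step 2: g^T H^(-1) g = sum_i g_i^2 / H_ii
  = (-4.0261)^2/10 + (-2.8037)^2/12 + (0.1411)^2/9
  = 1.6209 + 0.6551 + 0.0022 = 2.2782
Step 3: Objective decrease = 0.5 * g^T H^(-1) g = 1.1391


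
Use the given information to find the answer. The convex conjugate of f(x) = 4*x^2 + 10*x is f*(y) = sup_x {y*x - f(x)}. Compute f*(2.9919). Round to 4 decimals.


f*(y) = sup_x {y*x - a*x^2 - b*x} = sup_x {(y-b)*x - a*x^2}
FOC: (y - b) - 2a*x = 0 => x* = (y - b)/(2a)
x* = (2.9919 - 10)/(2*4) = -0.876
f*(2.9919) = (y-b)^2/(4a) = (2.9919 - 10)^2/(4*4)
= 49.1135/16 = 3.0696


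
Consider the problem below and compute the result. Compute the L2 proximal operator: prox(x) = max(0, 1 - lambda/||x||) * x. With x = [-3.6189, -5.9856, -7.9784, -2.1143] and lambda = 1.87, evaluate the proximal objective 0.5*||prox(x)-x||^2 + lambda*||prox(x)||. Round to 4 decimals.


Step 1: Compute ||x||.
||x|| = 10.8189
Step 2: Compute scaling factor.
scale = max(0, 1 - 1.87/10.8189) = 0.8272
Step 3: prox(x) = [-2.9934, -4.951, -6.5994, -1.7489]
||prox(x)|| = 8.9489
Step 4: Proximal objective.
0.5*||prox-x||^2 = 1.7485
lambda*||prox|| = 16.7344
Total = 18.4829


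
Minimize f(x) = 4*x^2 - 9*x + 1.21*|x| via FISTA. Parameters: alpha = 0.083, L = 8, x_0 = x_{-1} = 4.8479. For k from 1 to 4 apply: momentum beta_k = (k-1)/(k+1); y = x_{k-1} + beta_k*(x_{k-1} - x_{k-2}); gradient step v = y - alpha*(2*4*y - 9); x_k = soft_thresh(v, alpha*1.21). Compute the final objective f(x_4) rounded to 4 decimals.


FISTA on f(x) = 4*x^2 - 9*x + 1.21*|x|
L = 8, alpha = 0.083
Iteration 1: beta = 0.0, y = 4.8479 + 0.0*(4.8479 - 4.8479) = 4.8479
  grad(y) = 29.7832, v = y - alpha*grad = 2.3759
  prox(v) = soft_thresh(2.3759, 0.1004) = 2.2755
Iteration 2: beta = 0.3333, y = 2.2755 + 0.3333*(2.2755 - 4.8479) = 1.418
  grad(y) = 2.3439, v = y - alpha*grad = 1.2234
  prox(v) = soft_thresh(1.2234, 0.1004) = 1.123
Iteration 3: beta = 0.5, y = 1.123 + 0.5*(1.123 - 2.2755) = 0.5468
  grad(y) = -4.6257, v = y - alpha*grad = 0.9307
  prox(v) = soft_thresh(0.9307, 0.1004) = 0.8303
Iteration 4: beta = 0.6, y = 0.8303 + 0.6*(0.8303 - 1.123) = 0.6547
  grad(y) = -3.7627, v = y - alpha*grad = 0.967
  prox(v) = soft_thresh(0.967, 0.1004) = 0.8665
f(x_4) = 4*0.8665^2 - 9*0.8665 + 1.21*|0.8665| = -3.7468


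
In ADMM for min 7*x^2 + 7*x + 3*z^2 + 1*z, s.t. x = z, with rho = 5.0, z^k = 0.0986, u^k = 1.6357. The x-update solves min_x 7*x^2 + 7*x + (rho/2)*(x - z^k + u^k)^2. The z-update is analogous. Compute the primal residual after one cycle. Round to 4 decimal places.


ADMM iteration with rho = 5.0, z^k = 0.0986, u^k = 1.6357
Step 1: x-update.
Minimize 7*x^2 + 7*x + (5.0/2)*(x - 0.0986 + 1.6357)^2
FOC: (2*7 + 5.0)*x = -7 + 5.0*(0.0986 - 1.6357)
x^{k+1} = -0.7729
Step 2: z-update.
Minimize 3*z^2 + 1*z + (5.0/2)*(-0.7729 - z + 1.6357)^2
FOC: (2*3 + 5.0)*z = -1 + 5.0*(-0.7729 + 1.6357)
z^{k+1} = 0.3013
Step 3: u-update.
u^{k+1} = 1.6357 - 0.7729 - 0.3013 = 0.5615
Step 4: Primal residual = |-0.7729 - 0.3013| = 1.0742


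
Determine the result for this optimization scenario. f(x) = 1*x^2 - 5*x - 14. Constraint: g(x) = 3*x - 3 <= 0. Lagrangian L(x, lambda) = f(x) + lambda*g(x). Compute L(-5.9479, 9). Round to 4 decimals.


Step 1: Evaluate f(x).
f(-5.9479) = 1*(-5.9479)^2 - 5*(-5.9479) - 14 = 51.117
Step 2: Evaluate g(x).
g(-5.9479) = 3*-5.9479 - 3 = -20.8437
Step 3: Compute Lagrangian.
L = 51.117 + 9*-20.8437 = -136.4763


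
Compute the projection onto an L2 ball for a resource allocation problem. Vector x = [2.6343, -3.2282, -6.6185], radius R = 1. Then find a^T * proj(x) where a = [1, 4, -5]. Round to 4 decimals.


Step 1: Compute ||x|| (intermediates to 6 decimals).
||x|| = sqrt(2.6343^2 + (-3.2282)^2 + (-6.6185)^2) = 7.820828
Step 2: Project.
Since ||x|| > R, scale = R/||x|| = 1/7.820828 = 0.127864, proj(x) = scale * x
proj(x) = [0.336832, -0.412771, -0.846268]
Step 3: Dot product.
a^T * proj(x) = 1*0.336832 + 4*(-0.412771) - 5*(-0.846268) = 2.9171


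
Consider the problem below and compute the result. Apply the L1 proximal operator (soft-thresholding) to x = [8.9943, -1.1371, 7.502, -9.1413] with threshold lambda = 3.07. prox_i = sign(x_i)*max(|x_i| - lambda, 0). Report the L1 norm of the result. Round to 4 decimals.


Soft-thresholding with lambda = 3.07:
prox(8.9943) = sign(8.9943)*max(|8.9943| - 3.07, 0) = 5.9243
prox(-1.1371) = sign(-1.1371)*max(|-1.1371| - 3.07, 0) = 0.0
prox(7.502) = sign(7.502)*max(|7.502| - 3.07, 0) = 4.432
prox(-9.1413) = sign(-9.1413)*max(|-9.1413| - 3.07, 0) = -6.0713
prox(x) = [5.9243, 0.0, 4.432, -6.0713]
||prox(x)||_1 = 5.9243 + 0.0 + 4.432 + 6.0713 = 16.4276


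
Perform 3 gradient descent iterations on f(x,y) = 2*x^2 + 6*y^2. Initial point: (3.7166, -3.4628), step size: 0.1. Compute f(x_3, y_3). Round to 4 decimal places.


Gradient descent on f(x,y) = 2*x^2 + 6*y^2.
Starting point: (3.7166, -3.4628), alpha = 0.1
Step 1: grad_x = 2*2*3.7166 = 14.8664, grad_y = 2*6*-3.4628 = -41.5536
  x_1 = 3.7166 - 0.1*14.8664 = 2.23
  y_1 = -3.4628 - 0.1*-41.5536 = 0.6926
Step 2: grad_x = 2*2*2.23 = 8.9198, grad_y = 2*6*0.6926 = 8.3107
  x_2 = 2.23 - 0.1*8.9198 = 1.338
  y_2 = 0.6926 - 0.1*8.3107 = -0.1385
Step 3: grad_x = 2*2*1.338 = 5.3519, grad_y = 2*6*-0.1385 = -1.6621
  x_3 = 1.338 - 0.1*5.3519 = 0.8028
  y_3 = -0.1385 - 0.1*-1.6621 = 0.0277
f(0.8028, 0.0277) = 2*0.8028^2 + 6*0.0277^2 = 1.2935


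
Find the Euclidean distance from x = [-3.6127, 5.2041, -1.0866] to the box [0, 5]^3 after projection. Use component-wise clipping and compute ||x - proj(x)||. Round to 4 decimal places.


Project each component onto [0, 5].
clip(-3.6127) = 0.0, clip(5.2041) = 5.0, clip(-1.0866) = 0.0
Projection = [0.0, 5.0, 0.0]
Squared diffs: [13.0516, 0.0417, 1.1807]
Distance = sqrt(14.274) = 3.7781


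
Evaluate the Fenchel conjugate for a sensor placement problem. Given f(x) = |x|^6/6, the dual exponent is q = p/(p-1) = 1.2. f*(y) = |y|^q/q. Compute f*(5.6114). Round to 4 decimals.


The conjugate exponent q satisfies 1/p + 1/q = 1.
p = 6, so q = 6/(6 - 1) = 1.2
|y|^q = 5.6114^1.2 = 7.9229
f*(5.6114) = 7.9229 / 1.2 = 6.6024


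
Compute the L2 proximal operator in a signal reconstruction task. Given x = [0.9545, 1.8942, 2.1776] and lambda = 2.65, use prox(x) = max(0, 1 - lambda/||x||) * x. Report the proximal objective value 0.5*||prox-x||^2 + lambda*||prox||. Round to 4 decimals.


Step 1: Compute ||x||.
||x|| = 3.0399
Step 2: Compute scaling factor.
scale = max(0, 1 - 2.65/3.0399) = 0.1283
Step 3: prox(x) = [0.1224, 0.243, 0.2793]
||prox(x)|| = 0.3899
Step 4: Proximal objective.
0.5*||prox-x||^2 = 3.5113
lambda*||prox|| = 1.0332
Total = 4.5445


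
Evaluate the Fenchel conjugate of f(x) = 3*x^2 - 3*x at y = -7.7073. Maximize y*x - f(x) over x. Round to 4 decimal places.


f*(y) = sup_x {y*x - a*x^2 - b*x} = sup_x {(y-b)*x - a*x^2}
FOC: (y - b) - 2a*x = 0 => x* = (y - b)/(2a)
x* = (-7.7073 + 3)/(2*3) = -0.7846
f*(-7.7073) = (y-b)^2/(4a) = (-7.7073 + 3)^2/(4*3)
= 22.1587/12 = 1.8466


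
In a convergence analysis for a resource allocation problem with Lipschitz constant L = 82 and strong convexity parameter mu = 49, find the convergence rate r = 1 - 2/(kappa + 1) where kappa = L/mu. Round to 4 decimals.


Step 1: Compute the condition number.
kappa = L/mu = 82/49 = 1.6735
Step 2: Compute the convergence rate.
r = 1 - 2/(kappa + 1) = 1 - 2*mu/(L + mu) = (L - mu)/(L + mu) = 33/131 = 0.2519


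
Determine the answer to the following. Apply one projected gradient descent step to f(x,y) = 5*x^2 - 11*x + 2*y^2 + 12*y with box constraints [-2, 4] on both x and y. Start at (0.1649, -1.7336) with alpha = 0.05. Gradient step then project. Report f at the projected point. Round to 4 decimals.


Step 1: Compute gradient at (0.1649, -1.7336).
grad_x = 2*5*0.1649 - 11 = -9.351
grad_y = 2*2*-1.7336 + 12 = 5.0656
Step 2: Gradient step.
x_raw = 0.1649 - 0.05*-9.351 = 0.6325
y_raw = -1.7336 - 0.05*5.0656 = -1.9869
Step 3: Project onto [-2, 4].
x_proj = clip(0.6325) = 0.6325
y_proj = clip(-1.9869) = -1.9869
Step 4: Evaluate f.
f(0.6325, -1.9869) = -20.9042


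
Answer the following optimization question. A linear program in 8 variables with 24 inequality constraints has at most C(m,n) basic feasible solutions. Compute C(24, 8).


Each vertex corresponds to some choice of n active constraints out of m, so the number of vertices is at most C(m, n) = m! / (n!(m-n)!).
m = 24, n = 8
Numerator: 24 * 23 * 22 * 21 * 20 * 19 * 18 * 17
Denominator: 8! = 40320
C(24, 8) = 735471


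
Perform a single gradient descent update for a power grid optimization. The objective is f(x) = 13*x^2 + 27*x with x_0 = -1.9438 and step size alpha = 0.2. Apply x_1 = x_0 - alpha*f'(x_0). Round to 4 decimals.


We compute the gradient at x_0 and apply the update.
f'(x) = 26*x + 27
f'(-1.9438) = 26*-1.9438 + 27 = -23.5388
x_1 = -1.9438 - 0.2*-23.5388 = 2.764


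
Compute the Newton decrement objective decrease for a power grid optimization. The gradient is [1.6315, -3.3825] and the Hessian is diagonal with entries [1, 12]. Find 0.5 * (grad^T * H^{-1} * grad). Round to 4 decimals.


Step 1: H is diagonal, so H^(-1) * g = [1.6315, -0.2819].
Step 2: g^T H^(-1) g = sum_i g_i^2 / H_ii
  = (1.6315)^2/1 + (-3.3825)^2/12
  = 2.6618 + 0.9534 = 3.6152
Step 3: Objective decrease = 0.5 * g^T H^(-1) g = 1.8076


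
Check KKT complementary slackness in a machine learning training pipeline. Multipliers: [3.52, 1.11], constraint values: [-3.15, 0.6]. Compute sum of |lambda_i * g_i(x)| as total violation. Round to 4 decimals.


KKT complementary slackness check:
lambda_1 * g_1 = 3.52 * -3.15 = -11.088
lambda_2 * g_2 = 1.11 * 0.6 = 0.666
Total violation = 11.088 + 0.666 = 11.754


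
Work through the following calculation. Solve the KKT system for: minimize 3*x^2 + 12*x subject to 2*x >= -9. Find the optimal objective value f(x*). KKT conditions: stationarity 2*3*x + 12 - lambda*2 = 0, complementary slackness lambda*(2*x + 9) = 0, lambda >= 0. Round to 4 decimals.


Step 1: Try lambda = 0 (constraint inactive).
Stationarity: 2*3*x + 12 = 0
x* = -12/(2*3) = -2.0
Check constraint: 2*-2.0 = -4.0 >= -9 -- satisfied.
Step 2: Compute optimal value.
f(x*) = 3*(-2.0)^2 + 12*(-2.0) = -12.0


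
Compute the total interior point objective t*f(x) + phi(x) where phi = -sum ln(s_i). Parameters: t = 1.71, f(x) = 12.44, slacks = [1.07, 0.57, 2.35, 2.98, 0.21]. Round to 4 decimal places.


Step 1: Compute log-barrier.
ln values: [0.0677, -0.5621, 0.8544, 1.0919, -1.5606]
phi = -(0.0677 - 0.5621 + 0.8544 + 1.0919 - 1.5606) = 0.1088
Step 2: Compute augmented objective.
t*f(x) = 1.71*12.44 = 21.2724
Total = 21.2724 + 0.1088 = 21.3812


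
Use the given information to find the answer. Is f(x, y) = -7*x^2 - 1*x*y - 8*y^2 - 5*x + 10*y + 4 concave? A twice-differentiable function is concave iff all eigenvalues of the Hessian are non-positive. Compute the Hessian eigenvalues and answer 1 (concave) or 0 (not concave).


The Hessian of f(x,y) = -7*x^2 - 1*x*y - 8*y^2 - 5*x + 10*y + 4 is:
H = [[-14, -1], [-1, -16]]
Trace = -14 - 16 = -30
Determinant = -14*-16 - (-1)^2 = 223
Discriminant = (-30)^2 - 4*223 = 8.0
Eigenvalues: lambda_1 = -16.4142, lambda_2 = -13.5858
The function is concave.

1


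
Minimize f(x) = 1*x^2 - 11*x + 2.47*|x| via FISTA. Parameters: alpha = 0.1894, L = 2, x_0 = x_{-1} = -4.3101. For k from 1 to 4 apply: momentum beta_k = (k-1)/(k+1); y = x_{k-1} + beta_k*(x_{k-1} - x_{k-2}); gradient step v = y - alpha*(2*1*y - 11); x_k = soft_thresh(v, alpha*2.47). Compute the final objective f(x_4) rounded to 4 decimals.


FISTA on f(x) = 1*x^2 - 11*x + 2.47*|x|
L = 2, alpha = 0.1894
Iteration 1: beta = 0.0, y = -4.3101 + 0.0*(-4.3101 + 4.3101) = -4.3101
  grad(y) = -19.6202, v = y - alpha*grad = -0.594
  prox(v) = soft_thresh(-0.594, 0.4678) = -0.1262
Iteration 2: beta = 0.3333, y = -0.1262 + 0.3333*(-0.1262 + 4.3101) = 1.2684
  grad(y) = -8.4632, v = y - alpha*grad = 2.8713
  prox(v) = soft_thresh(2.8713, 0.4678) = 2.4035
Iteration 3: beta = 0.5, y = 2.4035 + 0.5*(2.4035 + 0.1262) = 3.6684
  grad(y) = -3.6632, v = y - alpha*grad = 4.3622
  prox(v) = soft_thresh(4.3622, 0.4678) = 3.8944
Iteration 4: beta = 0.6, y = 3.8944 + 0.6*(3.8944 - 2.4035) = 4.7889
  grad(y) = -1.4222, v = y - alpha*grad = 5.0583
  prox(v) = soft_thresh(5.0583, 0.4678) = 4.5904
f(x_4) = 1*4.5904^2 - 11*4.5904 + 2.47*|4.5904| = -18.0843


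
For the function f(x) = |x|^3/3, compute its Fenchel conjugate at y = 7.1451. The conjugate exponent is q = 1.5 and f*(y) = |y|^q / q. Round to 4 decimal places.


The conjugate exponent q satisfies 1/p + 1/q = 1.
p = 3, so q = 3/(3 - 1) = 1.5
|y|^q = 7.1451^1.5 = 19.0991
f*(7.1451) = 19.0991 / 1.5 = 12.7327


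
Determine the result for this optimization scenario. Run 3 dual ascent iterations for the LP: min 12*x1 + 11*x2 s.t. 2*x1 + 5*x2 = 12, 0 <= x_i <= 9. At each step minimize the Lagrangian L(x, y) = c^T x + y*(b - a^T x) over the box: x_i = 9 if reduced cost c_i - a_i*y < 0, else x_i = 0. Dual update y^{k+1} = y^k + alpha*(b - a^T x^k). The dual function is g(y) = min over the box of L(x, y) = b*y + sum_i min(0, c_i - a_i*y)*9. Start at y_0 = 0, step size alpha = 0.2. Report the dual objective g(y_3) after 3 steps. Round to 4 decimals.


Dual ascent for LP: min 12*x1 + 11*x2, 2*x1 + 5*x2 = 12, 0 <= x_i <= 9
Step 1: y^k = 0.0, reduced costs: (12.0, 11.0)
  x^k = (0.0, 0.0), subgradient = b - a^T x = 12.0
  y^{k+1} = 0.0 + 0.2*12.0 = 2.4
Step 2: y^k = 2.4, reduced costs: (7.2, -1.0)
  x^k = (0.0, 9.0), subgradient = b - a^T x = -33.0
  y^{k+1} = 2.4 + 0.2*-33.0 = -4.2
Step 3: y^k = -4.2, reduced costs: (20.4, 32.0)
  x^k = (0.0, 0.0), subgradient = b - a^T x = 12.0
  y^{k+1} = -4.2 + 0.2*12.0 = -1.8
Dual objective at y_3 = -1.8: reduced costs (15.6, 20.0), box minimizer x = (0.0, 0.0)
g(y_3) = b*y + (c1 - a1*y)*x1 + (c2 - a2*y)*x2 = 12*(-1.8) + 15.6*0.0 + 20.0*0.0 = -21.6 + 0.0 + 0.0 = -21.6


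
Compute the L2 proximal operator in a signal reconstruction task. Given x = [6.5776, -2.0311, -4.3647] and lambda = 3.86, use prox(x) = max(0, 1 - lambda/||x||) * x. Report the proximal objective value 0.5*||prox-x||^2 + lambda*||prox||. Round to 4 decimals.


Step 1: Compute ||x||.
||x|| = 8.1511
Step 2: Compute scaling factor.
scale = max(0, 1 - 3.86/8.1511) = 0.5264
Step 3: prox(x) = [3.4627, -1.0693, -2.2978]
||prox(x)|| = 4.2911
Step 4: Proximal objective.
0.5*||prox-x||^2 = 7.4498
lambda*||prox|| = 16.5636
Total = 24.0135


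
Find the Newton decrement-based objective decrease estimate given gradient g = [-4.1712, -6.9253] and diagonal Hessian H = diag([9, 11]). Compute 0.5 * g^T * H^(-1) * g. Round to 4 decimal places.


Step 1: H is diagonal, so H^(-1) * g = [-0.4635, -0.6296].
Step 2: g^T H^(-1) g = sum_i g_i^2 / H_ii
  = (-4.1712)^2/9 + (-6.9253)^2/11
  = 1.9332 + 4.36 = 6.2932
Step 3: Objective decrease = 0.5 * g^T H^(-1) g = 3.1466


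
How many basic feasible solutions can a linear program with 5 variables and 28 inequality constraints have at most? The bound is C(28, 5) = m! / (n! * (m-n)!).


Each vertex corresponds to some choice of n active constraints out of m, so the number of vertices is at most C(m, n) = m! / (n!(m-n)!).
m = 28, n = 5
Numerator: 28 * 27 * 26 * 25 * 24
Denominator: 5! = 120
C(28, 5) = 98280


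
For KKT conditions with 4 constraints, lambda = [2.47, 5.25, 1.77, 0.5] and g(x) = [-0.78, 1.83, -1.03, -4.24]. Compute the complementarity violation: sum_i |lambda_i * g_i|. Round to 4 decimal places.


KKT complementary slackness check:
lambda_1 * g_1 = 2.47 * -0.78 = -1.9266
lambda_2 * g_2 = 5.25 * 1.83 = 9.6075
lambda_3 * g_3 = 1.77 * -1.03 = -1.8231
lambda_4 * g_4 = 0.5 * -4.24 = -2.12
Total violation = 1.9266 + 9.6075 + 1.8231 + 2.12 = 15.4772


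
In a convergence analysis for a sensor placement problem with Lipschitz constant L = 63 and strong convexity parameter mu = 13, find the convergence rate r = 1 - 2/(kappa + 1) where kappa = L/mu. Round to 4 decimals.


Step 1: Compute the condition number.
kappa = L/mu = 63/13 = 4.8462
Step 2: Compute the convergence rate.
r = 1 - 2/(kappa + 1) = 1 - 2*mu/(L + mu) = (L - mu)/(L + mu) = 50/76 = 0.6579


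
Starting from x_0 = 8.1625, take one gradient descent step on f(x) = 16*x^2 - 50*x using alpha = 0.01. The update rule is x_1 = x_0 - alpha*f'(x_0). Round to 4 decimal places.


We compute the gradient at x_0 and apply the update.
f'(x) = 32*x - 50
f'(8.1625) = 32*8.1625 - 50 = 211.2
x_1 = 8.1625 - 0.01*211.2 = 6.0505


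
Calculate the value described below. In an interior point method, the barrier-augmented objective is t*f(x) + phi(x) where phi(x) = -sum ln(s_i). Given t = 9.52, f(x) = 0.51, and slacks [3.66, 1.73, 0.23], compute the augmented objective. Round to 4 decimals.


Step 1: Compute log-barrier.
ln values: [1.2975, 0.5481, -1.4697]
phi = -(1.2975 + 0.5481 - 1.4697) = -0.3759
Step 2: Compute augmented objective.
t*f(x) = 9.52*0.51 = 4.8552
Total = 4.8552 - 0.3759 = 4.4793
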